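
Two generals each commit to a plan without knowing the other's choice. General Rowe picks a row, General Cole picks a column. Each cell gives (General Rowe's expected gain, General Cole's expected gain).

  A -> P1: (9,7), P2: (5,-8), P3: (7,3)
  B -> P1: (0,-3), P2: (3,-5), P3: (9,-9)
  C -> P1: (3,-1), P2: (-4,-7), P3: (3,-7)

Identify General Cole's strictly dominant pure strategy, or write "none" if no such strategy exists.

P1

P1 vs P2: A: 7>-8, B: -3>-5, C: -1>-7.
P1 vs P3: A: 7>3, B: -3>-9, C: -1>-7.
P1 strictly beats every other strategy against every opponent action, so it is strictly dominant.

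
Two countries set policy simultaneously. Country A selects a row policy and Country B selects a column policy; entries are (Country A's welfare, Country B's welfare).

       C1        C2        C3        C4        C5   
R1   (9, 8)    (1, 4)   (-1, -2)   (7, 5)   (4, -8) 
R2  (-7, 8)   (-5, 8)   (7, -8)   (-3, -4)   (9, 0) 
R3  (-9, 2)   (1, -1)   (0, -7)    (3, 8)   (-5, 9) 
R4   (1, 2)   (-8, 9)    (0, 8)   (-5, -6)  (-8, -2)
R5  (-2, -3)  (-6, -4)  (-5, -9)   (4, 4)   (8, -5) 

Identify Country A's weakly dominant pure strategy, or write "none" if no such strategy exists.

R1 fails to dominate R2 at C3 (-1<7).
R2 fails to dominate R1 at C1 (-7<9).
R3 fails to dominate R1 at C1 (-9<9).
R4 fails to dominate R1 at C1 (1<9).
R5 fails to dominate R1 at C1 (-2<9).
No single strategy dominates all the others.

none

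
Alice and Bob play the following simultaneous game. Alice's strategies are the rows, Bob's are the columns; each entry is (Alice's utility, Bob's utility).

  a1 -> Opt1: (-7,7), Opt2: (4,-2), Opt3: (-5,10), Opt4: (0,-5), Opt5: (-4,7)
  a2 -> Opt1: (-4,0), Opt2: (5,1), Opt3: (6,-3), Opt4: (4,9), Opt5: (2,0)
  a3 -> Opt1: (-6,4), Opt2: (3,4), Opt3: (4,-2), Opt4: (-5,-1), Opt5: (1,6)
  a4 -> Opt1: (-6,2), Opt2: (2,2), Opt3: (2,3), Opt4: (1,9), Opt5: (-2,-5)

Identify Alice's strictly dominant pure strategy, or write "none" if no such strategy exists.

a2 vs a1: Opt1: -4>-7, Opt2: 5>4, Opt3: 6>-5, Opt4: 4>0, Opt5: 2>-4.
a2 vs a3: Opt1: -4>-6, Opt2: 5>3, Opt3: 6>4, Opt4: 4>-5, Opt5: 2>1.
a2 vs a4: Opt1: -4>-6, Opt2: 5>2, Opt3: 6>2, Opt4: 4>1, Opt5: 2>-2.
a2 strictly beats every other strategy against every opponent action, so it is strictly dominant.

a2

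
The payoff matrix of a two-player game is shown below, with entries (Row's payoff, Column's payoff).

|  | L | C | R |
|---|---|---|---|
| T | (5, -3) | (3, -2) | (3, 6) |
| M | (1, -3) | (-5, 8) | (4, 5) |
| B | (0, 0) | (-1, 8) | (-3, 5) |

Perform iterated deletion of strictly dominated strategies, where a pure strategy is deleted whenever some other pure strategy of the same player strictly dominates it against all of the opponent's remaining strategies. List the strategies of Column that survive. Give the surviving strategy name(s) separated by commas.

For Row, T strictly dominates B on the remaining columns (L: 5>0, C: 3>-1, R: 3>-3); eliminate B.
For Column, C strictly dominates L on the remaining rows (T: -2>-3, M: 8>-3); eliminate L.
Among the remaining strategies, none is strictly dominated by another pure strategy of the same player, so the elimination stops.
Surviving strategies — Row: {T, M}; Column: {C, R}.

C, R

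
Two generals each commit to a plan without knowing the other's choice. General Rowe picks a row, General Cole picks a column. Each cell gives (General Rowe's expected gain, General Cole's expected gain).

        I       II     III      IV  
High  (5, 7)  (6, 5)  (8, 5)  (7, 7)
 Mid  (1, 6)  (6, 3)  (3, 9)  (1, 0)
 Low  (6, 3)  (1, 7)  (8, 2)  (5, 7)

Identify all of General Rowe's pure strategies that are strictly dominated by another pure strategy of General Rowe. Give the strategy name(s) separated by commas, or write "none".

High is not dominated — it holds its own against Mid at I (5>1); Low at II (6>1).
Nothing dominates Mid: High at II (6=6); Low at II (6>1).
Low is not dominated — it holds its own against High at I (6>5); Mid at I (6>1).

none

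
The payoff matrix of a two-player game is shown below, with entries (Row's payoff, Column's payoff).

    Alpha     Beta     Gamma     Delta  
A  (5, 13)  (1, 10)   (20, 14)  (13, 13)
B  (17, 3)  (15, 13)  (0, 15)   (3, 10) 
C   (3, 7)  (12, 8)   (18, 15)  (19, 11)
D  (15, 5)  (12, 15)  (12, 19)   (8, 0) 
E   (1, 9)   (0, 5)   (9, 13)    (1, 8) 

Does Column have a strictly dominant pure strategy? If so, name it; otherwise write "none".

Gamma vs Alpha: A: 14>13, B: 15>3, C: 15>7, D: 19>5, E: 13>9.
Gamma vs Beta: A: 14>10, B: 15>13, C: 15>8, D: 19>15, E: 13>5.
Gamma vs Delta: A: 14>13, B: 15>10, C: 15>11, D: 19>0, E: 13>8.
Gamma strictly beats every other strategy against every opponent action, so it is strictly dominant.

Gamma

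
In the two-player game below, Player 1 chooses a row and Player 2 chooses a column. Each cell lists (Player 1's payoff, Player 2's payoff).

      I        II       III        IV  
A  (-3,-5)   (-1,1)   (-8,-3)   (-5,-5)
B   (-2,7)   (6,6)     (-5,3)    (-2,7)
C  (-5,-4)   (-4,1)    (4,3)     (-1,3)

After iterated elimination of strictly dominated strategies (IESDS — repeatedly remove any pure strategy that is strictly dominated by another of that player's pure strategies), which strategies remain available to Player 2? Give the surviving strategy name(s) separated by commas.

Player 1's strategy A is strictly dominated by B (I: -2>-3, II: 6>-1, III: -5>-8, IV: -2>-5) and is removed.
Player 2's strategy II is strictly dominated by IV (B: 7>6, C: 3>1) and is removed.
Among the remaining strategies, none is strictly dominated by another pure strategy of the same player, so the elimination stops.
Surviving strategies — Player 1: {B, C}; Player 2: {I, III, IV}.

I, III, IV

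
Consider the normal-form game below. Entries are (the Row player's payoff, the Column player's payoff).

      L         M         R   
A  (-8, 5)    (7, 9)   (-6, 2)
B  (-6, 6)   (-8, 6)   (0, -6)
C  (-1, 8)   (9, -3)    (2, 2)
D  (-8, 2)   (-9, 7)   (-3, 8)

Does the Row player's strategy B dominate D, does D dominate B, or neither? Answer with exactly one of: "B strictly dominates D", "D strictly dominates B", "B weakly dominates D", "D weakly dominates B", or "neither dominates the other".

Compare B to D across every action of the Column player: L: -6>-8, M: -8>-9, R: 0>-3.
Every comparison favours B, so B strictly dominates D.

B strictly dominates D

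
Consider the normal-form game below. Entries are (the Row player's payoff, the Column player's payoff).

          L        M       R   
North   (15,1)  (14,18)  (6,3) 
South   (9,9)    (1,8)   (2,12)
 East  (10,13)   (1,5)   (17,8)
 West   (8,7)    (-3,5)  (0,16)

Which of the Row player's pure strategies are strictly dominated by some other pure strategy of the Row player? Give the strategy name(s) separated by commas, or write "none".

North: no other strategy beats it everywhere (South at L (15>9); East at L (15>10); West at L (15>8)).
South is strictly dominated by North (L: 15>9, M: 14>1, R: 6>2).
Nothing dominates East: North at R (17>6); South at L (10>9); West at L (10>8).
West: dominated, since North does at least as well everywhere (L: 15>8, M: 14>-3, R: 6>0).

South, West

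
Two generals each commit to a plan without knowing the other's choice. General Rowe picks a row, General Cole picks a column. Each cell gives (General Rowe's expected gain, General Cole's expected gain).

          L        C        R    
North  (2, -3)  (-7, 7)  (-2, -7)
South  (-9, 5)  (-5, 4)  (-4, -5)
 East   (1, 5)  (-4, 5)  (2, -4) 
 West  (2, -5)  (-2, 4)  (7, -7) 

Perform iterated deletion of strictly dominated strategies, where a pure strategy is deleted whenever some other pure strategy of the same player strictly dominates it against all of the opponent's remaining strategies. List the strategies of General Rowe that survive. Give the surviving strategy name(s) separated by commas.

General Rowe's strategy South is strictly dominated by East (L: 1>-9, C: -4>-5, R: 2>-4) and is removed.
For General Rowe, West strictly dominates East on the remaining columns (L: 2>1, C: -2>-4, R: 7>2); eliminate East.
Column L is eliminated: C beats it against every remaining row (North: 7>-3, West: 4>-5).
Row North is eliminated: West beats it against every remaining column (C: -2>-7, R: 7>-2).
General Cole's strategy R is strictly dominated by C (West: 4>-7) and is removed.
Among the remaining strategies, none is strictly dominated by another pure strategy of the same player, so the elimination stops.
Surviving strategies — General Rowe: {West}; General Cole: {C}.

West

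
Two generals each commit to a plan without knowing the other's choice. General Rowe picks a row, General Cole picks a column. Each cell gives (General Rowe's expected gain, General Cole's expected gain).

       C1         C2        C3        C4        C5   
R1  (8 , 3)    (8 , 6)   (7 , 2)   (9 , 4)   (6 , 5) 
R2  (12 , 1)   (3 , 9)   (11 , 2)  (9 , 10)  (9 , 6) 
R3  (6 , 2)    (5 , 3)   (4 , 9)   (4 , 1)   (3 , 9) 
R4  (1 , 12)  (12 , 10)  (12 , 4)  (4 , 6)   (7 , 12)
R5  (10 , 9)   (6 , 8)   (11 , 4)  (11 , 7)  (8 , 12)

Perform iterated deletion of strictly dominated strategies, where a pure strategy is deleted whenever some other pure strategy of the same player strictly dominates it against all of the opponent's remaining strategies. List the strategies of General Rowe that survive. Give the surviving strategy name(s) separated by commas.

General Rowe's strategy R3 is strictly dominated by R1 (C1: 8>6, C2: 8>5, C3: 7>4, C4: 9>4, C5: 6>3) and is removed.
For General Cole, C2 strictly dominates C3 on the remaining rows (R1: 6>2, R2: 9>2, R4: 10>4, R5: 8>4); eliminate C3.
Among the remaining strategies, none is strictly dominated by another pure strategy of the same player, so the elimination stops.
Surviving strategies — General Rowe: {R1, R2, R4, R5}; General Cole: {C1, C2, C4, C5}.

R1, R2, R4, R5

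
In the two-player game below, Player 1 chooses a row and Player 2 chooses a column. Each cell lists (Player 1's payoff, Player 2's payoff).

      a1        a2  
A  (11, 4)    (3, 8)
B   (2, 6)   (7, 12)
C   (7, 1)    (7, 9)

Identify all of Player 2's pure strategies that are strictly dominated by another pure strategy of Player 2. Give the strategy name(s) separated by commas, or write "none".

a1 is strictly dominated by a2 (A: 8>4, B: 12>6, C: 9>1).
a2: no other strategy beats it everywhere (a1 at A (8>4)).

a1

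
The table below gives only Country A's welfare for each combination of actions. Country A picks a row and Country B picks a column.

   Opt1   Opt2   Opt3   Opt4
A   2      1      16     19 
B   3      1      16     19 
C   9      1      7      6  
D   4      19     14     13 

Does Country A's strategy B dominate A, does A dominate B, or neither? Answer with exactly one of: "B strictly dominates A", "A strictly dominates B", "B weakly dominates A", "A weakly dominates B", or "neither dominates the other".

Compare B to A across each choice by Country B: Opt1: 3>2, Opt2: 1=1, Opt3: 16=16, Opt4: 19=19.
B is at least as good everywhere and strictly better somewhere (tied only at Opt2, Opt3, Opt4), so B weakly but not strictly dominates A.

B weakly dominates A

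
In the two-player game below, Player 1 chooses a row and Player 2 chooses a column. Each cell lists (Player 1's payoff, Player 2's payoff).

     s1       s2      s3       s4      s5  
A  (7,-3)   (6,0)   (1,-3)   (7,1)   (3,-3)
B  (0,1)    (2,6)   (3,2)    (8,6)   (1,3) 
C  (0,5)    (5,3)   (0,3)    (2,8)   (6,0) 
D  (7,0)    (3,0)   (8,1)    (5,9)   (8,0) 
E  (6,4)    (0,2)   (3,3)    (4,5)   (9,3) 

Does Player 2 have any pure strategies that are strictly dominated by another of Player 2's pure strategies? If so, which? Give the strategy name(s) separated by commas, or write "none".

s1, s3, s5

s1: dominated, since s4 does at least as well everywhere (A: 1>-3, B: 6>1, C: 8>5, D: 9>0, E: 5>4).
s2: no other strategy beats it everywhere (s1 at A (0>-3); s3 at A (0>-3); s4 at B (6=6); s5 at A (0>-3)).
s4 strictly dominates s3 — A: 1>-3, B: 6>2, C: 8>3, D: 9>1, E: 5>3.
s4: no other strategy beats it everywhere (s1 at A (1>-3); s2 at A (1>0); s3 at A (1>-3); s5 at A (1>-3)).
s5: dominated, since s4 does at least as well everywhere (A: 1>-3, B: 6>3, C: 8>0, D: 9>0, E: 5>3).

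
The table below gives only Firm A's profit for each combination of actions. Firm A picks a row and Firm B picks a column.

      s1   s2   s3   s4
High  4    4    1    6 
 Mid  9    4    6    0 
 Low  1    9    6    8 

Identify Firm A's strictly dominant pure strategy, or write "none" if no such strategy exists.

none

High fails to dominate Mid at s1 (4<9).
Mid fails to dominate High at s2 (4=4).
Low fails to dominate High at s1 (1<4).
No single strategy dominates all the others.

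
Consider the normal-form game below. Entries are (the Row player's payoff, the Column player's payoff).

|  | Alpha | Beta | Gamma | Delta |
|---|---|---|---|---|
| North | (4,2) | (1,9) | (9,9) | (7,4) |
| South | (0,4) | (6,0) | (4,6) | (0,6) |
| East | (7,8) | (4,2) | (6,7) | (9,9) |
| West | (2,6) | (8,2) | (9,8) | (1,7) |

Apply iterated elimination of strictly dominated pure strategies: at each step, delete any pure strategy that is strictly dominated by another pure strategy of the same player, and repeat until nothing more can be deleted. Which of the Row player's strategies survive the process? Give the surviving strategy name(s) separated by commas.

The Row player's strategy South is strictly dominated by West (Alpha: 2>0, Beta: 8>6, Gamma: 9>4, Delta: 1>0) and is removed.
Column Alpha is eliminated: Delta beats it against every remaining row (North: 4>2, East: 9>8, West: 7>6).
Among the remaining strategies, none is strictly dominated by another pure strategy of the same player, so the elimination stops.
Surviving strategies — the Row player: {North, East, West}; the Column player: {Beta, Gamma, Delta}.

North, East, West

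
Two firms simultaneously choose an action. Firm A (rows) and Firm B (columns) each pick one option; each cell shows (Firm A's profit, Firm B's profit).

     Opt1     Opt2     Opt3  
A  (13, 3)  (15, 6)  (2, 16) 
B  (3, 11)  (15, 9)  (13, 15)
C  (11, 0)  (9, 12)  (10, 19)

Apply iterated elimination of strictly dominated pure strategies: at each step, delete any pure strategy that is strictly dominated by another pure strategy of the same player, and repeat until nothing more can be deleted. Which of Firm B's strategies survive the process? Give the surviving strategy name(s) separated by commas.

Column Opt1 is eliminated: Opt3 beats it against every remaining row (A: 16>3, B: 15>11, C: 19>0).
Row C is eliminated: B beats it against every remaining column (Opt2: 15>9, Opt3: 13>10).
For Firm B, Opt3 strictly dominates Opt2 on the remaining rows (A: 16>6, B: 15>9); eliminate Opt2.
Row A is eliminated: B beats it against every remaining column (Opt3: 13>2).
Among the remaining strategies, none is strictly dominated by another pure strategy of the same player, so the elimination stops.
Surviving strategies — Firm A: {B}; Firm B: {Opt3}.

Opt3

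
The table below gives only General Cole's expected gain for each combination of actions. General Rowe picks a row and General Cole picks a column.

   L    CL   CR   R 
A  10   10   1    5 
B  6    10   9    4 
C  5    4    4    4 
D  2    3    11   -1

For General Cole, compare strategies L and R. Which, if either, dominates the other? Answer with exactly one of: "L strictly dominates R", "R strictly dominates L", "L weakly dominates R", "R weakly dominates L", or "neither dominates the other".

L strictly dominates R

L's payoffs vs R's, by General Rowe's action — A: 10>5, B: 6>4, C: 5>4, D: 2>-1.
L gives a strictly higher payoff against each choice by General Rowe, so L strictly dominates R.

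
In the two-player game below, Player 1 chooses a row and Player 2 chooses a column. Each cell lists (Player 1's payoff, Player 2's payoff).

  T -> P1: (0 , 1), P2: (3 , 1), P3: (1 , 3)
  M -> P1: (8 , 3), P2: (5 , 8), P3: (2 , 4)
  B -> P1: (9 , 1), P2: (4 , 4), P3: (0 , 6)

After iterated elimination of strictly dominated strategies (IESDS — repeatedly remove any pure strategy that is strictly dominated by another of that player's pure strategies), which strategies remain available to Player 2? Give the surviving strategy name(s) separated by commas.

Row T is eliminated: M beats it against every remaining column (P1: 8>0, P2: 5>3, P3: 2>1).
Column P1 is eliminated: P2 beats it against every remaining row (M: 8>3, B: 4>1).
For Player 1, M strictly dominates B on the remaining columns (P2: 5>4, P3: 2>0); eliminate B.
Column P3 is eliminated: P2 beats it against every remaining row (M: 8>4).
Among the remaining strategies, none is strictly dominated by another pure strategy of the same player, so the elimination stops.
Surviving strategies — Player 1: {M}; Player 2: {P2}.

P2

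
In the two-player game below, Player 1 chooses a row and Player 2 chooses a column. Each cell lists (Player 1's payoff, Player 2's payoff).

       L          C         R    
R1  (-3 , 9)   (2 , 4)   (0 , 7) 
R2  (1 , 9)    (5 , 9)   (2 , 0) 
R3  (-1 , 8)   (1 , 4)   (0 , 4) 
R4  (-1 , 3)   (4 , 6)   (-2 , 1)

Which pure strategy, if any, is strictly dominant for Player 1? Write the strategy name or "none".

R2

R2 vs R1: L: 1>-3, C: 5>2, R: 2>0.
R2 vs R3: L: 1>-1, C: 5>1, R: 2>0.
R2 vs R4: L: 1>-1, C: 5>4, R: 2>-2.
R2 strictly beats every other strategy against every opponent action, so it is strictly dominant.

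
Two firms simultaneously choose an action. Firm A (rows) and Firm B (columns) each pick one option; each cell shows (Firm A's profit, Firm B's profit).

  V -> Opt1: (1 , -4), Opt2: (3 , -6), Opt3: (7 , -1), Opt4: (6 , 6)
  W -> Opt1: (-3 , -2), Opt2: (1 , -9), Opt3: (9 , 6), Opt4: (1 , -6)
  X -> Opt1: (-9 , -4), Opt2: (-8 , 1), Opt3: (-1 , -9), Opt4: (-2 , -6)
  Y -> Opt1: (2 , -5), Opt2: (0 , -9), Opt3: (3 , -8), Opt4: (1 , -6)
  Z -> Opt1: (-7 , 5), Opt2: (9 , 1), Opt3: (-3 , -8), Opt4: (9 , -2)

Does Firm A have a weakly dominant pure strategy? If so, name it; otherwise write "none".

none

V fails to dominate W at Opt3 (7<9).
W fails to dominate V at Opt1 (-3<1).
X fails to dominate V at Opt1 (-9<1).
Y fails to dominate V at Opt2 (0<3).
Z fails to dominate V at Opt1 (-7<1).
No single strategy dominates all the others.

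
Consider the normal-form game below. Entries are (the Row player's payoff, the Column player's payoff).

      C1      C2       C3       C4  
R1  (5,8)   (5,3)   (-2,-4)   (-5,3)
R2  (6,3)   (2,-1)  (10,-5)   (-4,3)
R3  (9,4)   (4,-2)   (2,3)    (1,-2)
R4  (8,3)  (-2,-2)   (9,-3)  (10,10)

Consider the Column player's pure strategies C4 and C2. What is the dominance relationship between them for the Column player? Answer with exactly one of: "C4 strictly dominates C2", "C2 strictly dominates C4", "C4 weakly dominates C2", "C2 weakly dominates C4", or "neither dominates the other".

C4's payoffs vs C2's, by the Row player's action — R1: 3=3, R2: 3>-1, R3: -2=-2, R4: 10>-2.
C4 is at least as good everywhere and strictly better somewhere (tied only at R1, R3), so C4 weakly but not strictly dominates C2.

C4 weakly dominates C2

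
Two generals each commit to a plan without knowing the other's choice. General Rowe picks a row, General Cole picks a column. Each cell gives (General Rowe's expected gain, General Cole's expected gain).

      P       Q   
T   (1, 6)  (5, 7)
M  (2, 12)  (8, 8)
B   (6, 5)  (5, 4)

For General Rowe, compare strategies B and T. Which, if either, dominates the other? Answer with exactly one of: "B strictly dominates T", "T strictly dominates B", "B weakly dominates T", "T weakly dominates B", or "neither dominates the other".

B's payoffs vs T's, by General Cole's action — P: 6>1, Q: 5=5.
B is at least as good everywhere and strictly better somewhere (tied only at Q), so B weakly but not strictly dominates T.

B weakly dominates T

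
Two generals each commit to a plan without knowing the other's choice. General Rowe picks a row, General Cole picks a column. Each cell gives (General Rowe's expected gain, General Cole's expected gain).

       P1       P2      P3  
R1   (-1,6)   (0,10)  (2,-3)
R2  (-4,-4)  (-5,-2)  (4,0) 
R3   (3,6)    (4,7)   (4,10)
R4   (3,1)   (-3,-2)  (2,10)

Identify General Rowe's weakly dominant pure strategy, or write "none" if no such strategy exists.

R3

R3 vs R1: P1: 3>-1, P2: 4>0, P3: 4>2.
R3 vs R2: P1: 3>-4, P2: 4>-5, P3: 4=4.
R3 vs R4: P1: 3=3, P2: 4>-3, P3: 4>2.
R3 is at least as good as every other strategy against every opponent action, so it is weakly dominant.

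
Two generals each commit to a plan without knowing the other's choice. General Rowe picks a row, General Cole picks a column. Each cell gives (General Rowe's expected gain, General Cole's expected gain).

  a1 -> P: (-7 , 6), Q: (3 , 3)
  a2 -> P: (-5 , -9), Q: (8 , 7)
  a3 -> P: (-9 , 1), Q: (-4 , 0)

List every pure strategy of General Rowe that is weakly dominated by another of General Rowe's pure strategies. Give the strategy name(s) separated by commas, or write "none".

a2 weakly dominates a1 — P: -5>-7, Q: 8>3.
Nothing dominates a2: a1 at P (-5>-7); a3 at P (-5>-9).
a3 is weakly dominated by a1 (P: -7>-9, Q: 3>-4).

a1, a3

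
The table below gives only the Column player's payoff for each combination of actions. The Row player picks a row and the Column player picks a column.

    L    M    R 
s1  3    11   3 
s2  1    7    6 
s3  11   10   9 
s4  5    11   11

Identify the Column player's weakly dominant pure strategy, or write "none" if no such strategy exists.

none

L fails to dominate M at s1 (3<11).
M fails to dominate L at s3 (10<11).
R fails to dominate L at s3 (9<11).
No single strategy dominates all the others.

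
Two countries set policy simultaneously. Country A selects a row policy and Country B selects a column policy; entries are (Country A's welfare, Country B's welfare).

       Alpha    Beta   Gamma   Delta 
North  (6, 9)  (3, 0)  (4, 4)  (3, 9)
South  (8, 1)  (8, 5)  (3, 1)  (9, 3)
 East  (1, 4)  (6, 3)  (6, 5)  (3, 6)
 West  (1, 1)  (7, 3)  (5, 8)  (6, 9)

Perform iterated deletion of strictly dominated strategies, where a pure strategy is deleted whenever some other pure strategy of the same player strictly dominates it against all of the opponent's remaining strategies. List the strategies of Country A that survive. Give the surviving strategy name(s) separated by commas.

South

Country B's strategy Gamma is strictly dominated by Delta (North: 9>4, South: 3>1, East: 6>5, West: 9>8) and is removed.
Country A's strategy North is strictly dominated by South (Alpha: 8>6, Beta: 8>3, Delta: 9>3) and is removed.
Country A's strategy East is strictly dominated by South (Alpha: 8>1, Beta: 8>6, Delta: 9>3) and is removed.
Row West is eliminated: South beats it against every remaining column (Alpha: 8>1, Beta: 8>7, Delta: 9>6).
Country B's strategy Alpha is strictly dominated by Beta (South: 5>1) and is removed.
For Country B, Beta strictly dominates Delta on the remaining rows (South: 5>3); eliminate Delta.
Among the remaining strategies, none is strictly dominated by another pure strategy of the same player, so the elimination stops.
Surviving strategies — Country A: {South}; Country B: {Beta}.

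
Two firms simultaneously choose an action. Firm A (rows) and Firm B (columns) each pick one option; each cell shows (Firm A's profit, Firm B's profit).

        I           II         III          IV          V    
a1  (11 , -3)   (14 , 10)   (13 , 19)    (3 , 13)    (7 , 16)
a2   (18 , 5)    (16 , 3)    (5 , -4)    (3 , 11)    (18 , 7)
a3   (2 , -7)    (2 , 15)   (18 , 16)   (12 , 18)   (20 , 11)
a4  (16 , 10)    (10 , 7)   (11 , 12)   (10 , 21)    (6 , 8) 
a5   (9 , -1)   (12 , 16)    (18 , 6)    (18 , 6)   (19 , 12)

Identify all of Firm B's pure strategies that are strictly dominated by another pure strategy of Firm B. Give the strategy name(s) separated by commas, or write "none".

I

I: dominated, since IV does at least as well everywhere (a1: 13>-3, a2: 11>5, a3: 18>-7, a4: 21>10, a5: 6>-1).
II is not dominated — it holds its own against I at a1 (10>-3); III at a2 (3>-4); IV at a5 (16>6); V at a3 (15>11).
Nothing dominates III: I at a1 (19>-3); II at a1 (19>10); IV at a1 (19>13); V at a1 (19>16).
IV is not dominated — it holds its own against I at a1 (13>-3); II at a1 (13>10); III at a2 (11>-4); V at a2 (11>7).
V: no other strategy beats it everywhere (I at a1 (16>-3); II at a1 (16>10); III at a2 (7>-4); IV at a1 (16>13)).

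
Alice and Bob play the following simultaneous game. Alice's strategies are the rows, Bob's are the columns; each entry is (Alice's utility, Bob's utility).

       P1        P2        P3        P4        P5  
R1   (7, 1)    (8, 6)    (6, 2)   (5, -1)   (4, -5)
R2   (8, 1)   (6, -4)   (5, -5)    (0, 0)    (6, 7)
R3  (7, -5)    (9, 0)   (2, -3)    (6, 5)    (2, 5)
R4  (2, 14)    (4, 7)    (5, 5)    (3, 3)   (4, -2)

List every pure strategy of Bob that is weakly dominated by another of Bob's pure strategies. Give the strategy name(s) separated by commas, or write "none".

P3

P1 is not dominated — it holds its own against P2 at R2 (1>-4); P3 at R2 (1>-5); P4 at R1 (1>-1); P5 at R1 (1>-5).
P2: no other strategy beats it everywhere (P1 at R1 (6>1); P3 at R1 (6>2); P4 at R1 (6>-1); P5 at R1 (6>-5)).
P2 weakly dominates P3 — R1: 6>2, R2: -4>-5, R3: 0>-3, R4: 7>5.
Nothing dominates P4: P1 at R3 (5>-5); P2 at R2 (0>-4); P3 at R2 (0>-5); P5 at R1 (-1>-5).
Nothing dominates P5: P1 at R2 (7>1); P2 at R2 (7>-4); P3 at R2 (7>-5); P4 at R2 (7>0).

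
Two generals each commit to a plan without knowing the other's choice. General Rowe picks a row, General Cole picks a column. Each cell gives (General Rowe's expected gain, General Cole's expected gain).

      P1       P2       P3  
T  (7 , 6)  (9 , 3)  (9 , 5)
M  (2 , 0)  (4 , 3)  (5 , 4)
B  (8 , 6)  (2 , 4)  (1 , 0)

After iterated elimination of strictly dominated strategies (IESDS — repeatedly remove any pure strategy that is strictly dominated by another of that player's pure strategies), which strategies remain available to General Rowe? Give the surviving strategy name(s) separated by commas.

Row M is eliminated: T beats it against every remaining column (P1: 7>2, P2: 9>4, P3: 9>5).
General Cole's strategy P2 is strictly dominated by P1 (T: 6>3, B: 6>4) and is removed.
General Cole's strategy P3 is strictly dominated by P1 (T: 6>5, B: 6>0) and is removed.
For General Rowe, B strictly dominates T on the remaining columns (P1: 8>7); eliminate T.
Among the remaining strategies, none is strictly dominated by another pure strategy of the same player, so the elimination stops.
Surviving strategies — General Rowe: {B}; General Cole: {P1}.

B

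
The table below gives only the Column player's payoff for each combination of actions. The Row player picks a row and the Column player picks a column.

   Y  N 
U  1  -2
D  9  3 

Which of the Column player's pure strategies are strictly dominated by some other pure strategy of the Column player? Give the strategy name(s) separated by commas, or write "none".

N

Nothing dominates Y: N at U (1>-2).
N is strictly dominated by Y (U: 1>-2, D: 9>3).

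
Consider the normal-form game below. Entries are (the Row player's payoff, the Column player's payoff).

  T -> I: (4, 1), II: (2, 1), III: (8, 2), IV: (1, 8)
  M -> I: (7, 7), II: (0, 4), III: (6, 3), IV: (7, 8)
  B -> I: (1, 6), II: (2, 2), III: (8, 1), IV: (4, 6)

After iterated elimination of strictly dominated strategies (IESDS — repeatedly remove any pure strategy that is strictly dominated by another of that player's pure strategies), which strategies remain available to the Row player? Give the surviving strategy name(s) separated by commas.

M

The Column player's strategy II is strictly dominated by IV (T: 8>1, M: 8>4, B: 6>2) and is removed.
Column III is eliminated: IV beats it against every remaining row (T: 8>2, M: 8>3, B: 6>1).
For the Row player, M strictly dominates T on the remaining columns (I: 7>4, IV: 7>1); eliminate T.
For the Row player, M strictly dominates B on the remaining columns (I: 7>1, IV: 7>4); eliminate B.
Column I is eliminated: IV beats it against every remaining row (M: 8>7).
Among the remaining strategies, none is strictly dominated by another pure strategy of the same player, so the elimination stops.
Surviving strategies — the Row player: {M}; the Column player: {IV}.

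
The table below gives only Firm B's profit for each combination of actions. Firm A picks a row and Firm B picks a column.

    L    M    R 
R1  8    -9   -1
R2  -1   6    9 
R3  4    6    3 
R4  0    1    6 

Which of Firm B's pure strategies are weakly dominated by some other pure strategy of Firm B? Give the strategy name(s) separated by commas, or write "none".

L is not dominated — it holds its own against M at R1 (8>-9); R at R1 (8>-1).
Nothing dominates M: L at R2 (6>-1); R at R3 (6>3).
Nothing dominates R: L at R2 (9>-1); M at R1 (-1>-9).

none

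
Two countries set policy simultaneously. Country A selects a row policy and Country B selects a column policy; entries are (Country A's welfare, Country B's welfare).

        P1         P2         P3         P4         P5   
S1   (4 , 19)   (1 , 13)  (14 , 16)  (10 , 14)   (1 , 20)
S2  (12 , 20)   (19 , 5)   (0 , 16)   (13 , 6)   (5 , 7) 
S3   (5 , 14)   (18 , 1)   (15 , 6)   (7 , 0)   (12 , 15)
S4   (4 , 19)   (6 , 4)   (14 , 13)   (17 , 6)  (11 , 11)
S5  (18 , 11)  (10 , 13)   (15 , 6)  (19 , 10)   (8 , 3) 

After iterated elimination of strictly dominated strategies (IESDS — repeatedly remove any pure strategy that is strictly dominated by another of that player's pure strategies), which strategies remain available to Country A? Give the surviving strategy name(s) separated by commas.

S2, S3, S5

Row S1 is eliminated: S5 beats it against every remaining column (P1: 18>4, P2: 10>1, P3: 15>14, P4: 19>10, P5: 8>1).
For Country B, P1 strictly dominates P3 on the remaining rows (S2: 20>16, S3: 14>6, S4: 19>13, S5: 11>6); eliminate P3.
Column P4 is eliminated: P1 beats it against every remaining row (S2: 20>6, S3: 14>0, S4: 19>6, S5: 11>10).
For Country A, S3 strictly dominates S4 on the remaining columns (P1: 5>4, P2: 18>6, P5: 12>11); eliminate S4.
Among the remaining strategies, none is strictly dominated by another pure strategy of the same player, so the elimination stops.
Surviving strategies — Country A: {S2, S3, S5}; Country B: {P1, P2, P5}.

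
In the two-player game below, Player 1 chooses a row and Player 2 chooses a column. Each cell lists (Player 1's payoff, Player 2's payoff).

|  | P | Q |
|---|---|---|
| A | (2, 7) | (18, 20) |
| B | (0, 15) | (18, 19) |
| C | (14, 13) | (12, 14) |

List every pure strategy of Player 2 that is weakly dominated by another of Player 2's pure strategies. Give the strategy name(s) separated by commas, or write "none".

P

P is weakly dominated by Q (A: 20>7, B: 19>15, C: 14>13).
Q is not dominated — it holds its own against P at A (20>7).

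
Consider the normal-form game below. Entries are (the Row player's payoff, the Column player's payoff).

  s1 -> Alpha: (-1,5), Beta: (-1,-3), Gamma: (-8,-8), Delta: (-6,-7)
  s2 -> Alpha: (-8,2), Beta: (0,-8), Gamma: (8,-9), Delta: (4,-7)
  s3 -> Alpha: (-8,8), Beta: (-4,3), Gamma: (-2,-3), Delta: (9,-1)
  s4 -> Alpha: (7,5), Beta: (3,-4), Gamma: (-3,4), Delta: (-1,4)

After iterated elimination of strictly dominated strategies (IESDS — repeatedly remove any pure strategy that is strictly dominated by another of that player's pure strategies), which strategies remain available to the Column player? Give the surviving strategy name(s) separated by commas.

Alpha

Row s1 is eliminated: s4 beats it against every remaining column (Alpha: 7>-1, Beta: 3>-1, Gamma: -3>-8, Delta: -1>-6).
For the Column player, Alpha strictly dominates Beta on the remaining rows (s2: 2>-8, s3: 8>3, s4: 5>-4); eliminate Beta.
The Column player's strategy Gamma is strictly dominated by Alpha (s2: 2>-9, s3: 8>-3, s4: 5>4) and is removed.
The Column player's strategy Delta is strictly dominated by Alpha (s2: 2>-7, s3: 8>-1, s4: 5>4) and is removed.
For the Row player, s4 strictly dominates s2 on the remaining columns (Alpha: 7>-8); eliminate s2.
For the Row player, s4 strictly dominates s3 on the remaining columns (Alpha: 7>-8); eliminate s3.
Among the remaining strategies, none is strictly dominated by another pure strategy of the same player, so the elimination stops.
Surviving strategies — the Row player: {s4}; the Column player: {Alpha}.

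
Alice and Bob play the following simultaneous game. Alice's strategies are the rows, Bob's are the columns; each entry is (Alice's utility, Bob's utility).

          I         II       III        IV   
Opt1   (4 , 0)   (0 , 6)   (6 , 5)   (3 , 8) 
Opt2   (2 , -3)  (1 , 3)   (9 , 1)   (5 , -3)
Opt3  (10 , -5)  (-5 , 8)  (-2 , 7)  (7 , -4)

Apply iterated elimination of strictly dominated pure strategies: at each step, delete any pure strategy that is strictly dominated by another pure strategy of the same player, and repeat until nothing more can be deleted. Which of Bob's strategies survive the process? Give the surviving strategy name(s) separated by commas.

II

Bob's strategy I is strictly dominated by II (Opt1: 6>0, Opt2: 3>-3, Opt3: 8>-5) and is removed.
Row Opt1 is eliminated: Opt2 beats it against every remaining column (II: 1>0, III: 9>6, IV: 5>3).
For Bob, II strictly dominates III on the remaining rows (Opt2: 3>1, Opt3: 8>7); eliminate III.
Bob's strategy IV is strictly dominated by II (Opt2: 3>-3, Opt3: 8>-4) and is removed.
For Alice, Opt2 strictly dominates Opt3 on the remaining columns (II: 1>-5); eliminate Opt3.
Among the remaining strategies, none is strictly dominated by another pure strategy of the same player, so the elimination stops.
Surviving strategies — Alice: {Opt2}; Bob: {II}.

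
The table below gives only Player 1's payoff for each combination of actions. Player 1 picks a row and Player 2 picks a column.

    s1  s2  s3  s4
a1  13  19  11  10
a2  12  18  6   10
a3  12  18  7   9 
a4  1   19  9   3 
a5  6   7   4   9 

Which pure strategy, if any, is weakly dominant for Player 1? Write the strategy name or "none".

a1

a1 vs a2: s1: 13>12, s2: 19>18, s3: 11>6, s4: 10=10.
a1 vs a3: s1: 13>12, s2: 19>18, s3: 11>7, s4: 10>9.
a1 vs a4: s1: 13>1, s2: 19=19, s3: 11>9, s4: 10>3.
a1 vs a5: s1: 13>6, s2: 19>7, s3: 11>4, s4: 10>9.
a1 is at least as good as every other strategy against every opponent action, so it is weakly dominant.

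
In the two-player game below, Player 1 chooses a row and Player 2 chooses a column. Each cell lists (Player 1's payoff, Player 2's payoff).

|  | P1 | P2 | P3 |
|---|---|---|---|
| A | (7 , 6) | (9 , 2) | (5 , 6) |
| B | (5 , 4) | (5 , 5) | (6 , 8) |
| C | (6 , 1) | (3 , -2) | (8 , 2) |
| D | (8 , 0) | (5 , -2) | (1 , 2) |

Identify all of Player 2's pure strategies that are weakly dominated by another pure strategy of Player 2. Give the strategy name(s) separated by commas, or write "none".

P3 weakly dominates P1 — A: 6=6, B: 8>4, C: 2>1, D: 2>0.
P2 is weakly dominated by P3 (A: 6>2, B: 8>5, C: 2>-2, D: 2>-2).
P3 is not dominated — it holds its own against P1 at B (8>4); P2 at A (6>2).

P1, P2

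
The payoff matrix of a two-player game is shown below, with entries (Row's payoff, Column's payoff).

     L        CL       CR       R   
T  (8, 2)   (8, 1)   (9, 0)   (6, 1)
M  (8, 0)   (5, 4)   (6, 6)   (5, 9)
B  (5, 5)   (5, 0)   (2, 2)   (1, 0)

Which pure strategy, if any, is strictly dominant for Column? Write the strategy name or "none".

L fails to dominate CL at M (0<4).
CL fails to dominate L at T (1<2).
CR fails to dominate L at T (0<2).
R fails to dominate L at T (1<2).
No single strategy dominates all the others.

none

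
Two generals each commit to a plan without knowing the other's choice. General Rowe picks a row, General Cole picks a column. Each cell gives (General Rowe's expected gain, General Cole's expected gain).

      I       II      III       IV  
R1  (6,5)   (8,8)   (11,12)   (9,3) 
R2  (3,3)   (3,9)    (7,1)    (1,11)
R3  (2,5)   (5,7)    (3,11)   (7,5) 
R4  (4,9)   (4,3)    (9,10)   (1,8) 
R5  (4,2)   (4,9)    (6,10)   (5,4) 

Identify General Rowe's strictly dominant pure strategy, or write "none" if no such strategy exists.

R1 vs R2: I: 6>3, II: 8>3, III: 11>7, IV: 9>1.
R1 vs R3: I: 6>2, II: 8>5, III: 11>3, IV: 9>7.
R1 vs R4: I: 6>4, II: 8>4, III: 11>9, IV: 9>1.
R1 vs R5: I: 6>4, II: 8>4, III: 11>6, IV: 9>5.
R1 strictly beats every other strategy against every opponent action, so it is strictly dominant.

R1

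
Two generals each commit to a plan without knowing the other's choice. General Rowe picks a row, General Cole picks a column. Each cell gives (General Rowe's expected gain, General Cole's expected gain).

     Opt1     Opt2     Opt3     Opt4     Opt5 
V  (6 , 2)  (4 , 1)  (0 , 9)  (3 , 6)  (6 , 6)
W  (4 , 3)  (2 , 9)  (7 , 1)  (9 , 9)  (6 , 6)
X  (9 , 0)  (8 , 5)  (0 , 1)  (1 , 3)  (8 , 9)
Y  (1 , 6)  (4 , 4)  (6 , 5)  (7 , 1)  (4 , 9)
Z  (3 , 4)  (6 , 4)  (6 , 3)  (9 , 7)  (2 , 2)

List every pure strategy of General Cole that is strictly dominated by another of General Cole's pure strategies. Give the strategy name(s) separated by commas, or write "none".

none

Opt1: no other strategy beats it everywhere (Opt2 at V (2>1); Opt3 at W (3>1); Opt4 at Y (6>1); Opt5 at Z (4>2)).
Opt2 is not dominated — it holds its own against Opt1 at W (9>3); Opt3 at W (9>1); Opt4 at W (9=9); Opt5 at W (9>6).
Opt3 is not dominated — it holds its own against Opt1 at V (9>2); Opt2 at V (9>1); Opt4 at V (9>6); Opt5 at V (9>6).
Nothing dominates Opt4: Opt1 at V (6>2); Opt2 at V (6>1); Opt3 at W (9>1); Opt5 at V (6=6).
Opt5: no other strategy beats it everywhere (Opt1 at V (6>2); Opt2 at V (6>1); Opt3 at W (6>1); Opt4 at V (6=6)).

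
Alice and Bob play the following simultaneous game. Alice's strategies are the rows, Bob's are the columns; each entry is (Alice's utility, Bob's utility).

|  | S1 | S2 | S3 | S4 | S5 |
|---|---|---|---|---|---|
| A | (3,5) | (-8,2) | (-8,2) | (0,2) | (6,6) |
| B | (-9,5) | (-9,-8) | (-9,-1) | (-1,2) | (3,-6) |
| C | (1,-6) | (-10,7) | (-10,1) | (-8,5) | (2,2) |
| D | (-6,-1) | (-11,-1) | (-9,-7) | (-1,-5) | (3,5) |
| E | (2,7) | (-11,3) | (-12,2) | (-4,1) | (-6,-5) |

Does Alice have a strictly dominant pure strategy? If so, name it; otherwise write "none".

A

A vs B: S1: 3>-9, S2: -8>-9, S3: -8>-9, S4: 0>-1, S5: 6>3.
A vs C: S1: 3>1, S2: -8>-10, S3: -8>-10, S4: 0>-8, S5: 6>2.
A vs D: S1: 3>-6, S2: -8>-11, S3: -8>-9, S4: 0>-1, S5: 6>3.
A vs E: S1: 3>2, S2: -8>-11, S3: -8>-12, S4: 0>-4, S5: 6>-6.
A strictly beats every other strategy against every opponent action, so it is strictly dominant.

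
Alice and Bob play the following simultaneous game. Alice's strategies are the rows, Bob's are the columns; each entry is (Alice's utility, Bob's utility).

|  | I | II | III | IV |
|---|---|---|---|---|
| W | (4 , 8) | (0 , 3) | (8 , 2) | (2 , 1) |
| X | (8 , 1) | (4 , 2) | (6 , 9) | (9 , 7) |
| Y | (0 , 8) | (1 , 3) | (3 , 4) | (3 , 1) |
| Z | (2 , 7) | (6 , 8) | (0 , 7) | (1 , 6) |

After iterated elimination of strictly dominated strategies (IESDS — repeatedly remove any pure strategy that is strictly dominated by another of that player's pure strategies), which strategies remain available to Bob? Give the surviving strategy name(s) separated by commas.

I, II, III

Alice's strategy Y is strictly dominated by X (I: 8>0, II: 4>1, III: 6>3, IV: 9>3) and is removed.
For Bob, III strictly dominates IV on the remaining rows (W: 2>1, X: 9>7, Z: 7>6); eliminate IV.
Among the remaining strategies, none is strictly dominated by another pure strategy of the same player, so the elimination stops.
Surviving strategies — Alice: {W, X, Z}; Bob: {I, II, III}.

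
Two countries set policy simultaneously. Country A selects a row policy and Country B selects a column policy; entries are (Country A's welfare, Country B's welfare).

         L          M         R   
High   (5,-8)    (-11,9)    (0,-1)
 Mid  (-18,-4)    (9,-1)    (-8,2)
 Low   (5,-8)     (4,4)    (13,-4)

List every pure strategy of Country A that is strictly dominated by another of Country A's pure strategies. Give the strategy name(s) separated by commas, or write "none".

Nothing dominates High: Mid at L (5>-18); Low at L (5=5).
Nothing dominates Mid: High at M (9>-11); Low at M (9>4).
Low is not dominated — it holds its own against High at L (5=5); Mid at L (5>-18).

none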